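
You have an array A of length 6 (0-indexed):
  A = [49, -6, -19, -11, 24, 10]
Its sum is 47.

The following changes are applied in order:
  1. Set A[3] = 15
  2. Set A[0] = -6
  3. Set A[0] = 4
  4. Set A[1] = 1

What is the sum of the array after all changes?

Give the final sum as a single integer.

Answer: 35

Derivation:
Initial sum: 47
Change 1: A[3] -11 -> 15, delta = 26, sum = 73
Change 2: A[0] 49 -> -6, delta = -55, sum = 18
Change 3: A[0] -6 -> 4, delta = 10, sum = 28
Change 4: A[1] -6 -> 1, delta = 7, sum = 35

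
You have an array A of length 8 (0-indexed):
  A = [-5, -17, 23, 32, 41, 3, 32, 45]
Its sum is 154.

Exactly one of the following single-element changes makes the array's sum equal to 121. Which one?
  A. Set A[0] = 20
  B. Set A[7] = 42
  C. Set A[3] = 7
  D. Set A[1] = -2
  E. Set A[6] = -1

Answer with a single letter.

Option A: A[0] -5->20, delta=25, new_sum=154+(25)=179
Option B: A[7] 45->42, delta=-3, new_sum=154+(-3)=151
Option C: A[3] 32->7, delta=-25, new_sum=154+(-25)=129
Option D: A[1] -17->-2, delta=15, new_sum=154+(15)=169
Option E: A[6] 32->-1, delta=-33, new_sum=154+(-33)=121 <-- matches target

Answer: E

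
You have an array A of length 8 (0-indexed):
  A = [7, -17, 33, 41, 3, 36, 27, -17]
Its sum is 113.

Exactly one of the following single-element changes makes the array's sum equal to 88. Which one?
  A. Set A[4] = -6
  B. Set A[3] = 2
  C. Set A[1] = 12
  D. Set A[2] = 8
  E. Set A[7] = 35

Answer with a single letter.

Option A: A[4] 3->-6, delta=-9, new_sum=113+(-9)=104
Option B: A[3] 41->2, delta=-39, new_sum=113+(-39)=74
Option C: A[1] -17->12, delta=29, new_sum=113+(29)=142
Option D: A[2] 33->8, delta=-25, new_sum=113+(-25)=88 <-- matches target
Option E: A[7] -17->35, delta=52, new_sum=113+(52)=165

Answer: D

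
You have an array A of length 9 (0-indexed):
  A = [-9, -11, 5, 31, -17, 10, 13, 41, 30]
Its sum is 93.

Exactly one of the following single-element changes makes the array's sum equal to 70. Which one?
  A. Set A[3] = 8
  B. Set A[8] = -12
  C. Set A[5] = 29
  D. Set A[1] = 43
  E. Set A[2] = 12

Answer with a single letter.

Answer: A

Derivation:
Option A: A[3] 31->8, delta=-23, new_sum=93+(-23)=70 <-- matches target
Option B: A[8] 30->-12, delta=-42, new_sum=93+(-42)=51
Option C: A[5] 10->29, delta=19, new_sum=93+(19)=112
Option D: A[1] -11->43, delta=54, new_sum=93+(54)=147
Option E: A[2] 5->12, delta=7, new_sum=93+(7)=100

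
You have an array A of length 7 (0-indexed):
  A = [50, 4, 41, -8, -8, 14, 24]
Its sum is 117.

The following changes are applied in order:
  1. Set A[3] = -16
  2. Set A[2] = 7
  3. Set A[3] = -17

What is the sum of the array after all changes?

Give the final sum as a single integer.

Answer: 74

Derivation:
Initial sum: 117
Change 1: A[3] -8 -> -16, delta = -8, sum = 109
Change 2: A[2] 41 -> 7, delta = -34, sum = 75
Change 3: A[3] -16 -> -17, delta = -1, sum = 74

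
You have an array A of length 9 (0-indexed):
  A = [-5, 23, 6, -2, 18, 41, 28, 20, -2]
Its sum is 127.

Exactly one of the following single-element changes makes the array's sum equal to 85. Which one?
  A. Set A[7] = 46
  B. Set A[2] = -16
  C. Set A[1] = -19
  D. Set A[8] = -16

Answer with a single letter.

Answer: C

Derivation:
Option A: A[7] 20->46, delta=26, new_sum=127+(26)=153
Option B: A[2] 6->-16, delta=-22, new_sum=127+(-22)=105
Option C: A[1] 23->-19, delta=-42, new_sum=127+(-42)=85 <-- matches target
Option D: A[8] -2->-16, delta=-14, new_sum=127+(-14)=113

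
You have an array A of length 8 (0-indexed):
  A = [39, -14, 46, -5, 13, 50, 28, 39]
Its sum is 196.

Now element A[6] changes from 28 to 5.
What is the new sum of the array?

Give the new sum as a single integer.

Answer: 173

Derivation:
Old value at index 6: 28
New value at index 6: 5
Delta = 5 - 28 = -23
New sum = old_sum + delta = 196 + (-23) = 173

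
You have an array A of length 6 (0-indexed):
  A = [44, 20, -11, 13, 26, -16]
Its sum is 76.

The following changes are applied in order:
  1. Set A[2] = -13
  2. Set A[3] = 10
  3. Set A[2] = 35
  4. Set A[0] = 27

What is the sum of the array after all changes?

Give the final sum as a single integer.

Answer: 102

Derivation:
Initial sum: 76
Change 1: A[2] -11 -> -13, delta = -2, sum = 74
Change 2: A[3] 13 -> 10, delta = -3, sum = 71
Change 3: A[2] -13 -> 35, delta = 48, sum = 119
Change 4: A[0] 44 -> 27, delta = -17, sum = 102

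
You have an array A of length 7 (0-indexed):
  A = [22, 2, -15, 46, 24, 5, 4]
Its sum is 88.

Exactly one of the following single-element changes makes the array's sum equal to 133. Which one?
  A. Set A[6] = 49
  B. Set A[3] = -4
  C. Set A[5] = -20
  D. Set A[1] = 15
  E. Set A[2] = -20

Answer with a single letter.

Answer: A

Derivation:
Option A: A[6] 4->49, delta=45, new_sum=88+(45)=133 <-- matches target
Option B: A[3] 46->-4, delta=-50, new_sum=88+(-50)=38
Option C: A[5] 5->-20, delta=-25, new_sum=88+(-25)=63
Option D: A[1] 2->15, delta=13, new_sum=88+(13)=101
Option E: A[2] -15->-20, delta=-5, new_sum=88+(-5)=83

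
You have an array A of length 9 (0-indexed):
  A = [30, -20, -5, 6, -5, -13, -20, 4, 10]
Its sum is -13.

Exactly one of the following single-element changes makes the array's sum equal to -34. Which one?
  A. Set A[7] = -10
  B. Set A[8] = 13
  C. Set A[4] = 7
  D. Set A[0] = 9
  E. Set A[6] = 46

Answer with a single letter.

Answer: D

Derivation:
Option A: A[7] 4->-10, delta=-14, new_sum=-13+(-14)=-27
Option B: A[8] 10->13, delta=3, new_sum=-13+(3)=-10
Option C: A[4] -5->7, delta=12, new_sum=-13+(12)=-1
Option D: A[0] 30->9, delta=-21, new_sum=-13+(-21)=-34 <-- matches target
Option E: A[6] -20->46, delta=66, new_sum=-13+(66)=53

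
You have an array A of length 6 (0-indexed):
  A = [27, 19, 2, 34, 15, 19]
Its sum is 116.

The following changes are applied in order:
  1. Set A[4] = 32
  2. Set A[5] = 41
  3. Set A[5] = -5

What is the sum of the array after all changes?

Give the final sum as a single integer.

Answer: 109

Derivation:
Initial sum: 116
Change 1: A[4] 15 -> 32, delta = 17, sum = 133
Change 2: A[5] 19 -> 41, delta = 22, sum = 155
Change 3: A[5] 41 -> -5, delta = -46, sum = 109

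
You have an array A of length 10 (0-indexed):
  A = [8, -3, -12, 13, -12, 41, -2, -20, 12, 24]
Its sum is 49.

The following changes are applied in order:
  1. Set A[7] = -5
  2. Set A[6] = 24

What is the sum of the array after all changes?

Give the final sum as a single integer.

Initial sum: 49
Change 1: A[7] -20 -> -5, delta = 15, sum = 64
Change 2: A[6] -2 -> 24, delta = 26, sum = 90

Answer: 90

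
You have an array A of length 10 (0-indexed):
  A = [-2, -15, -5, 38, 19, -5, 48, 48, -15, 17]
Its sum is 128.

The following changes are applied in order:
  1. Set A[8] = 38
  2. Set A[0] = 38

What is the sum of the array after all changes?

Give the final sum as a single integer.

Answer: 221

Derivation:
Initial sum: 128
Change 1: A[8] -15 -> 38, delta = 53, sum = 181
Change 2: A[0] -2 -> 38, delta = 40, sum = 221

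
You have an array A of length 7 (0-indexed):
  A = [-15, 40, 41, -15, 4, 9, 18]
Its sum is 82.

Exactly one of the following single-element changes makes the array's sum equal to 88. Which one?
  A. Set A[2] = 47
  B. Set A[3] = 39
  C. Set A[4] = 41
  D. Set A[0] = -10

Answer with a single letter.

Option A: A[2] 41->47, delta=6, new_sum=82+(6)=88 <-- matches target
Option B: A[3] -15->39, delta=54, new_sum=82+(54)=136
Option C: A[4] 4->41, delta=37, new_sum=82+(37)=119
Option D: A[0] -15->-10, delta=5, new_sum=82+(5)=87

Answer: A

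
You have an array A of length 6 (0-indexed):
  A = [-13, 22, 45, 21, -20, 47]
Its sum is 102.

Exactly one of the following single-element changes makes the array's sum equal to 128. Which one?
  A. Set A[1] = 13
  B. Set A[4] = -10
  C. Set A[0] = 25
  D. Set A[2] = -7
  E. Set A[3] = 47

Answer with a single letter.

Option A: A[1] 22->13, delta=-9, new_sum=102+(-9)=93
Option B: A[4] -20->-10, delta=10, new_sum=102+(10)=112
Option C: A[0] -13->25, delta=38, new_sum=102+(38)=140
Option D: A[2] 45->-7, delta=-52, new_sum=102+(-52)=50
Option E: A[3] 21->47, delta=26, new_sum=102+(26)=128 <-- matches target

Answer: E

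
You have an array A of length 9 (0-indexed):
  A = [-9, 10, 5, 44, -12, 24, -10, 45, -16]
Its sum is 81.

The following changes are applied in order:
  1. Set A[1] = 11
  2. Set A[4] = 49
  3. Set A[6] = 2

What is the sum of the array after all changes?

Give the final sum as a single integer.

Initial sum: 81
Change 1: A[1] 10 -> 11, delta = 1, sum = 82
Change 2: A[4] -12 -> 49, delta = 61, sum = 143
Change 3: A[6] -10 -> 2, delta = 12, sum = 155

Answer: 155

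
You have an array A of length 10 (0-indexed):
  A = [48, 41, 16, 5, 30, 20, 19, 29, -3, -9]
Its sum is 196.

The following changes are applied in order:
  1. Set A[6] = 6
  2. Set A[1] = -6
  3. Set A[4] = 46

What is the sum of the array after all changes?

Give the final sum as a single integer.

Initial sum: 196
Change 1: A[6] 19 -> 6, delta = -13, sum = 183
Change 2: A[1] 41 -> -6, delta = -47, sum = 136
Change 3: A[4] 30 -> 46, delta = 16, sum = 152

Answer: 152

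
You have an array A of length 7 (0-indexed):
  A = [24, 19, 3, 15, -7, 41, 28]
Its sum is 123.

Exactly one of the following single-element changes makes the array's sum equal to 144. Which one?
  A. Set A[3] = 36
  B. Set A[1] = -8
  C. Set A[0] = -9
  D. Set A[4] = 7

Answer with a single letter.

Option A: A[3] 15->36, delta=21, new_sum=123+(21)=144 <-- matches target
Option B: A[1] 19->-8, delta=-27, new_sum=123+(-27)=96
Option C: A[0] 24->-9, delta=-33, new_sum=123+(-33)=90
Option D: A[4] -7->7, delta=14, new_sum=123+(14)=137

Answer: A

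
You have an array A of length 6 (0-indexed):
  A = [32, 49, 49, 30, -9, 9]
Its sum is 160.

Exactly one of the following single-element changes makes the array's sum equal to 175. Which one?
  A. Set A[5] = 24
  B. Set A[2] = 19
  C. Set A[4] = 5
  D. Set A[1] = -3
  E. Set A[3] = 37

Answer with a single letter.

Answer: A

Derivation:
Option A: A[5] 9->24, delta=15, new_sum=160+(15)=175 <-- matches target
Option B: A[2] 49->19, delta=-30, new_sum=160+(-30)=130
Option C: A[4] -9->5, delta=14, new_sum=160+(14)=174
Option D: A[1] 49->-3, delta=-52, new_sum=160+(-52)=108
Option E: A[3] 30->37, delta=7, new_sum=160+(7)=167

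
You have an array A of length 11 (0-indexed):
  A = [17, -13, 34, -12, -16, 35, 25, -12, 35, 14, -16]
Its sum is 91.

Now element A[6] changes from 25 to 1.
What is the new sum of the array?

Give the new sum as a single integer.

Old value at index 6: 25
New value at index 6: 1
Delta = 1 - 25 = -24
New sum = old_sum + delta = 91 + (-24) = 67

Answer: 67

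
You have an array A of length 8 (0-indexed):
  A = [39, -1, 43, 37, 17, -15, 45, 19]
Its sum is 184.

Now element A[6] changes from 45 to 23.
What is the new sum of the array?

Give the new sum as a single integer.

Old value at index 6: 45
New value at index 6: 23
Delta = 23 - 45 = -22
New sum = old_sum + delta = 184 + (-22) = 162

Answer: 162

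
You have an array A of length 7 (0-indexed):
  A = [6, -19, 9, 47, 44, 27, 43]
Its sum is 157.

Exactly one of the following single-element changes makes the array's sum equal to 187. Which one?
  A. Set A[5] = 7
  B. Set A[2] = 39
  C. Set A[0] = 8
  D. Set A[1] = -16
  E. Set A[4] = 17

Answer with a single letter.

Answer: B

Derivation:
Option A: A[5] 27->7, delta=-20, new_sum=157+(-20)=137
Option B: A[2] 9->39, delta=30, new_sum=157+(30)=187 <-- matches target
Option C: A[0] 6->8, delta=2, new_sum=157+(2)=159
Option D: A[1] -19->-16, delta=3, new_sum=157+(3)=160
Option E: A[4] 44->17, delta=-27, new_sum=157+(-27)=130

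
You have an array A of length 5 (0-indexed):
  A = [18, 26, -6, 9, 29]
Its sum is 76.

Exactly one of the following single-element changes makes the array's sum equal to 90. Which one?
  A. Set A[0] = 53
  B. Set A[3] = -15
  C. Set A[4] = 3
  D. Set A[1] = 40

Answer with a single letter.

Answer: D

Derivation:
Option A: A[0] 18->53, delta=35, new_sum=76+(35)=111
Option B: A[3] 9->-15, delta=-24, new_sum=76+(-24)=52
Option C: A[4] 29->3, delta=-26, new_sum=76+(-26)=50
Option D: A[1] 26->40, delta=14, new_sum=76+(14)=90 <-- matches target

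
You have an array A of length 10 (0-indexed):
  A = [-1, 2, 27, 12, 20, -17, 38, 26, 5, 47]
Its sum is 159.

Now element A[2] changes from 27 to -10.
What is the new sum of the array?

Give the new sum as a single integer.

Old value at index 2: 27
New value at index 2: -10
Delta = -10 - 27 = -37
New sum = old_sum + delta = 159 + (-37) = 122

Answer: 122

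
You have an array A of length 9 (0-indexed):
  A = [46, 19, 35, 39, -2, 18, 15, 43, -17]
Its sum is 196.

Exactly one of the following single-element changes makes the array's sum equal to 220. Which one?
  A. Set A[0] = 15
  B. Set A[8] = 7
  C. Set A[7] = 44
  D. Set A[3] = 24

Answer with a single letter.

Answer: B

Derivation:
Option A: A[0] 46->15, delta=-31, new_sum=196+(-31)=165
Option B: A[8] -17->7, delta=24, new_sum=196+(24)=220 <-- matches target
Option C: A[7] 43->44, delta=1, new_sum=196+(1)=197
Option D: A[3] 39->24, delta=-15, new_sum=196+(-15)=181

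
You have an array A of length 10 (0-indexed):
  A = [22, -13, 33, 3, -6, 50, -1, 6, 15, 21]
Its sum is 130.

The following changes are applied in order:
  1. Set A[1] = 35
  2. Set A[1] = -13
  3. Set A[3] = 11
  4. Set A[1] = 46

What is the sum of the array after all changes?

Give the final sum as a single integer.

Answer: 197

Derivation:
Initial sum: 130
Change 1: A[1] -13 -> 35, delta = 48, sum = 178
Change 2: A[1] 35 -> -13, delta = -48, sum = 130
Change 3: A[3] 3 -> 11, delta = 8, sum = 138
Change 4: A[1] -13 -> 46, delta = 59, sum = 197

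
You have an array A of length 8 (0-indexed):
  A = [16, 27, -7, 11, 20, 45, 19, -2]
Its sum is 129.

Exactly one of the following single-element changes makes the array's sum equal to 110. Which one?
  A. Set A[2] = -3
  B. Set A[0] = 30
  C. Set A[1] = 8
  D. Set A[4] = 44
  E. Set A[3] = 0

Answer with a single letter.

Answer: C

Derivation:
Option A: A[2] -7->-3, delta=4, new_sum=129+(4)=133
Option B: A[0] 16->30, delta=14, new_sum=129+(14)=143
Option C: A[1] 27->8, delta=-19, new_sum=129+(-19)=110 <-- matches target
Option D: A[4] 20->44, delta=24, new_sum=129+(24)=153
Option E: A[3] 11->0, delta=-11, new_sum=129+(-11)=118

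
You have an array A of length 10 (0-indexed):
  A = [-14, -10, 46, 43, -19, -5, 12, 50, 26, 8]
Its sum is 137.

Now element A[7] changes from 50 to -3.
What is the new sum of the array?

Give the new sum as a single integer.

Old value at index 7: 50
New value at index 7: -3
Delta = -3 - 50 = -53
New sum = old_sum + delta = 137 + (-53) = 84

Answer: 84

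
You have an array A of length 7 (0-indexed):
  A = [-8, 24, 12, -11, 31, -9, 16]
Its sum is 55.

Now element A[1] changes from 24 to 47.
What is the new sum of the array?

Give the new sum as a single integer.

Answer: 78

Derivation:
Old value at index 1: 24
New value at index 1: 47
Delta = 47 - 24 = 23
New sum = old_sum + delta = 55 + (23) = 78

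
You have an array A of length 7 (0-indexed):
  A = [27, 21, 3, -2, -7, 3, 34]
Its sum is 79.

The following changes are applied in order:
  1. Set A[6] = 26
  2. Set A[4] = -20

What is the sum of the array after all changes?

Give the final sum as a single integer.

Initial sum: 79
Change 1: A[6] 34 -> 26, delta = -8, sum = 71
Change 2: A[4] -7 -> -20, delta = -13, sum = 58

Answer: 58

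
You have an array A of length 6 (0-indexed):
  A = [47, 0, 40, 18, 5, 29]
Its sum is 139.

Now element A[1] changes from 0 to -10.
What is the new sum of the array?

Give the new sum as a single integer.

Old value at index 1: 0
New value at index 1: -10
Delta = -10 - 0 = -10
New sum = old_sum + delta = 139 + (-10) = 129

Answer: 129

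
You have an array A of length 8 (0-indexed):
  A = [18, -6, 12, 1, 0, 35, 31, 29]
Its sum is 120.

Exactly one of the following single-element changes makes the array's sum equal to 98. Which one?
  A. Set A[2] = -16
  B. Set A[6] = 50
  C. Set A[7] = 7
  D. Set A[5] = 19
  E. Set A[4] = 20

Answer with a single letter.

Option A: A[2] 12->-16, delta=-28, new_sum=120+(-28)=92
Option B: A[6] 31->50, delta=19, new_sum=120+(19)=139
Option C: A[7] 29->7, delta=-22, new_sum=120+(-22)=98 <-- matches target
Option D: A[5] 35->19, delta=-16, new_sum=120+(-16)=104
Option E: A[4] 0->20, delta=20, new_sum=120+(20)=140

Answer: C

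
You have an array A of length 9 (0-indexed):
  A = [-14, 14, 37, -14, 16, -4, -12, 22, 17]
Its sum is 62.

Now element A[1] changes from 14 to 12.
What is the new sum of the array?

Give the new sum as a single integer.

Answer: 60

Derivation:
Old value at index 1: 14
New value at index 1: 12
Delta = 12 - 14 = -2
New sum = old_sum + delta = 62 + (-2) = 60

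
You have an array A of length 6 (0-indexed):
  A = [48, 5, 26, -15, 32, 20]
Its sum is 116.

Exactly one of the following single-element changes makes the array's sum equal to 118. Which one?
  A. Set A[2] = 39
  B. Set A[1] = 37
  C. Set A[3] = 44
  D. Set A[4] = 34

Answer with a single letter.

Option A: A[2] 26->39, delta=13, new_sum=116+(13)=129
Option B: A[1] 5->37, delta=32, new_sum=116+(32)=148
Option C: A[3] -15->44, delta=59, new_sum=116+(59)=175
Option D: A[4] 32->34, delta=2, new_sum=116+(2)=118 <-- matches target

Answer: D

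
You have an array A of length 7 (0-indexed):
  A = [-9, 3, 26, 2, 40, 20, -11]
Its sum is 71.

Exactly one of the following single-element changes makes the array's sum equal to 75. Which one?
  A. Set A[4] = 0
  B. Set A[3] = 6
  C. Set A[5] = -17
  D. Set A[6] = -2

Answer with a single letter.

Option A: A[4] 40->0, delta=-40, new_sum=71+(-40)=31
Option B: A[3] 2->6, delta=4, new_sum=71+(4)=75 <-- matches target
Option C: A[5] 20->-17, delta=-37, new_sum=71+(-37)=34
Option D: A[6] -11->-2, delta=9, new_sum=71+(9)=80

Answer: B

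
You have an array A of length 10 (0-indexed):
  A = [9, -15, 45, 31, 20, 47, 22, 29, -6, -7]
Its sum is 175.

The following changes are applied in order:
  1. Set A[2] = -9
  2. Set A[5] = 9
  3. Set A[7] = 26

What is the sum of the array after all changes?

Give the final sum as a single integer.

Initial sum: 175
Change 1: A[2] 45 -> -9, delta = -54, sum = 121
Change 2: A[5] 47 -> 9, delta = -38, sum = 83
Change 3: A[7] 29 -> 26, delta = -3, sum = 80

Answer: 80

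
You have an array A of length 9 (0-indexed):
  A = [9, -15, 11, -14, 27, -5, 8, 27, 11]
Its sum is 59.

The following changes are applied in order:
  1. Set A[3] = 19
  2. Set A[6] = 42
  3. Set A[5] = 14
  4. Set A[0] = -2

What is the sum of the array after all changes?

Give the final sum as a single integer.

Initial sum: 59
Change 1: A[3] -14 -> 19, delta = 33, sum = 92
Change 2: A[6] 8 -> 42, delta = 34, sum = 126
Change 3: A[5] -5 -> 14, delta = 19, sum = 145
Change 4: A[0] 9 -> -2, delta = -11, sum = 134

Answer: 134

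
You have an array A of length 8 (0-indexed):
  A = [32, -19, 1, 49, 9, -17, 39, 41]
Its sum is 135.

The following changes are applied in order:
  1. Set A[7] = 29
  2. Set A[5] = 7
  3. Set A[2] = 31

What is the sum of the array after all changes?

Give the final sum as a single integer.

Answer: 177

Derivation:
Initial sum: 135
Change 1: A[7] 41 -> 29, delta = -12, sum = 123
Change 2: A[5] -17 -> 7, delta = 24, sum = 147
Change 3: A[2] 1 -> 31, delta = 30, sum = 177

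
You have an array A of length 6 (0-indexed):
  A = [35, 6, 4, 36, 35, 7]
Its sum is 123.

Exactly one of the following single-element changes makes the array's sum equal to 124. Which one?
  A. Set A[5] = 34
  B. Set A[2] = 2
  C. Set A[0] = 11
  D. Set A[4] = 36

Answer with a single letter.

Answer: D

Derivation:
Option A: A[5] 7->34, delta=27, new_sum=123+(27)=150
Option B: A[2] 4->2, delta=-2, new_sum=123+(-2)=121
Option C: A[0] 35->11, delta=-24, new_sum=123+(-24)=99
Option D: A[4] 35->36, delta=1, new_sum=123+(1)=124 <-- matches target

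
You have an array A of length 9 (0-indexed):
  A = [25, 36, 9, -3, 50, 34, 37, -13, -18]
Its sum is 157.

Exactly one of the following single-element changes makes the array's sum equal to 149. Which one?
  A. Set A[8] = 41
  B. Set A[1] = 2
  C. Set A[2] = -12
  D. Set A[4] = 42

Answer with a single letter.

Option A: A[8] -18->41, delta=59, new_sum=157+(59)=216
Option B: A[1] 36->2, delta=-34, new_sum=157+(-34)=123
Option C: A[2] 9->-12, delta=-21, new_sum=157+(-21)=136
Option D: A[4] 50->42, delta=-8, new_sum=157+(-8)=149 <-- matches target

Answer: D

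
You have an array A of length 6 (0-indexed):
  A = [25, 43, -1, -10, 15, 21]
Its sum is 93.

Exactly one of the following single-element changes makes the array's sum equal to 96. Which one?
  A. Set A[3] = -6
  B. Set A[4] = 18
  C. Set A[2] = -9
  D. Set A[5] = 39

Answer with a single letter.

Answer: B

Derivation:
Option A: A[3] -10->-6, delta=4, new_sum=93+(4)=97
Option B: A[4] 15->18, delta=3, new_sum=93+(3)=96 <-- matches target
Option C: A[2] -1->-9, delta=-8, new_sum=93+(-8)=85
Option D: A[5] 21->39, delta=18, new_sum=93+(18)=111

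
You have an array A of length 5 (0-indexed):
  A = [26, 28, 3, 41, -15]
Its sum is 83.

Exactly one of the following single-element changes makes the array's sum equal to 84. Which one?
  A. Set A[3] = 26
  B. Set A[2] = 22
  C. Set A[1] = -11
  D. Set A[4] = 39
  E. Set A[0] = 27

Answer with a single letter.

Answer: E

Derivation:
Option A: A[3] 41->26, delta=-15, new_sum=83+(-15)=68
Option B: A[2] 3->22, delta=19, new_sum=83+(19)=102
Option C: A[1] 28->-11, delta=-39, new_sum=83+(-39)=44
Option D: A[4] -15->39, delta=54, new_sum=83+(54)=137
Option E: A[0] 26->27, delta=1, new_sum=83+(1)=84 <-- matches target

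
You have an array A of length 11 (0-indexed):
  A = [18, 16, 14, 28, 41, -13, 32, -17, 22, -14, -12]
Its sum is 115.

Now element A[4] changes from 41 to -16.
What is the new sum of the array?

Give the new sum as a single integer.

Answer: 58

Derivation:
Old value at index 4: 41
New value at index 4: -16
Delta = -16 - 41 = -57
New sum = old_sum + delta = 115 + (-57) = 58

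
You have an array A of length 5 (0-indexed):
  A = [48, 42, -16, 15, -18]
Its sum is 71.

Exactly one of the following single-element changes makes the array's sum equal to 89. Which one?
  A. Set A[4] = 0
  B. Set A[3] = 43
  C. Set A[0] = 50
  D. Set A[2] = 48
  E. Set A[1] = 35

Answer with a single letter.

Option A: A[4] -18->0, delta=18, new_sum=71+(18)=89 <-- matches target
Option B: A[3] 15->43, delta=28, new_sum=71+(28)=99
Option C: A[0] 48->50, delta=2, new_sum=71+(2)=73
Option D: A[2] -16->48, delta=64, new_sum=71+(64)=135
Option E: A[1] 42->35, delta=-7, new_sum=71+(-7)=64

Answer: A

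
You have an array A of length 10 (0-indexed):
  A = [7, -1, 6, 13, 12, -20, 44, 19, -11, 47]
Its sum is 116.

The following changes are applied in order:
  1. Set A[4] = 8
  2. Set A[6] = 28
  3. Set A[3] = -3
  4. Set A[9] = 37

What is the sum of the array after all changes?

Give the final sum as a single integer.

Initial sum: 116
Change 1: A[4] 12 -> 8, delta = -4, sum = 112
Change 2: A[6] 44 -> 28, delta = -16, sum = 96
Change 3: A[3] 13 -> -3, delta = -16, sum = 80
Change 4: A[9] 47 -> 37, delta = -10, sum = 70

Answer: 70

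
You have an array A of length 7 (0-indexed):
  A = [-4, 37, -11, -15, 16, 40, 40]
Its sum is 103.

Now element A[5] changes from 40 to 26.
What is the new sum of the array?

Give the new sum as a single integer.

Answer: 89

Derivation:
Old value at index 5: 40
New value at index 5: 26
Delta = 26 - 40 = -14
New sum = old_sum + delta = 103 + (-14) = 89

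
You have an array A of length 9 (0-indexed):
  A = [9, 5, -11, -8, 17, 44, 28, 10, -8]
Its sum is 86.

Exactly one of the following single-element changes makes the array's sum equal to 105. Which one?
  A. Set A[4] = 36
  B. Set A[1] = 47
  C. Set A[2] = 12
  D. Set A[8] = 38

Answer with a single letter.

Answer: A

Derivation:
Option A: A[4] 17->36, delta=19, new_sum=86+(19)=105 <-- matches target
Option B: A[1] 5->47, delta=42, new_sum=86+(42)=128
Option C: A[2] -11->12, delta=23, new_sum=86+(23)=109
Option D: A[8] -8->38, delta=46, new_sum=86+(46)=132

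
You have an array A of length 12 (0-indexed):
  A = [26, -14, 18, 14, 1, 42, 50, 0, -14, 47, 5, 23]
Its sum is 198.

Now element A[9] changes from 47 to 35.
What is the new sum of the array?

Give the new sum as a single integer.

Old value at index 9: 47
New value at index 9: 35
Delta = 35 - 47 = -12
New sum = old_sum + delta = 198 + (-12) = 186

Answer: 186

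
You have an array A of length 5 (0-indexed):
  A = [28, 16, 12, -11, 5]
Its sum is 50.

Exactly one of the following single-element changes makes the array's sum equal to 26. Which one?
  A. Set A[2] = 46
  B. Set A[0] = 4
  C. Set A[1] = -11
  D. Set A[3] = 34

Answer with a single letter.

Answer: B

Derivation:
Option A: A[2] 12->46, delta=34, new_sum=50+(34)=84
Option B: A[0] 28->4, delta=-24, new_sum=50+(-24)=26 <-- matches target
Option C: A[1] 16->-11, delta=-27, new_sum=50+(-27)=23
Option D: A[3] -11->34, delta=45, new_sum=50+(45)=95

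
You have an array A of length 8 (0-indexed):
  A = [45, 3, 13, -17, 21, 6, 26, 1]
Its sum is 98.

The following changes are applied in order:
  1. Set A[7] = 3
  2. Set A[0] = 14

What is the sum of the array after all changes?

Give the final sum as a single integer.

Initial sum: 98
Change 1: A[7] 1 -> 3, delta = 2, sum = 100
Change 2: A[0] 45 -> 14, delta = -31, sum = 69

Answer: 69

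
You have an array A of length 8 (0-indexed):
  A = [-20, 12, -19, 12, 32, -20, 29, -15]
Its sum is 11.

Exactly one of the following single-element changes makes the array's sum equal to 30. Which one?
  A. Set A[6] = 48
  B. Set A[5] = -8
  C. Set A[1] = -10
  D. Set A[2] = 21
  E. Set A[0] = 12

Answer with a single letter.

Answer: A

Derivation:
Option A: A[6] 29->48, delta=19, new_sum=11+(19)=30 <-- matches target
Option B: A[5] -20->-8, delta=12, new_sum=11+(12)=23
Option C: A[1] 12->-10, delta=-22, new_sum=11+(-22)=-11
Option D: A[2] -19->21, delta=40, new_sum=11+(40)=51
Option E: A[0] -20->12, delta=32, new_sum=11+(32)=43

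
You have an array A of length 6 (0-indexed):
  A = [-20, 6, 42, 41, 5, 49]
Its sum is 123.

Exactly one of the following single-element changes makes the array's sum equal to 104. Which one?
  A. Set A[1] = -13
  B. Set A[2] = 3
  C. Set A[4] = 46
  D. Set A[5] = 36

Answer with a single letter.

Option A: A[1] 6->-13, delta=-19, new_sum=123+(-19)=104 <-- matches target
Option B: A[2] 42->3, delta=-39, new_sum=123+(-39)=84
Option C: A[4] 5->46, delta=41, new_sum=123+(41)=164
Option D: A[5] 49->36, delta=-13, new_sum=123+(-13)=110

Answer: A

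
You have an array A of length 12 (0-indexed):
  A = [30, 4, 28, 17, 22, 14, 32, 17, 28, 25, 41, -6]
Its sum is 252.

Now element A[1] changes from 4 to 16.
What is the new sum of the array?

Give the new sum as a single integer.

Old value at index 1: 4
New value at index 1: 16
Delta = 16 - 4 = 12
New sum = old_sum + delta = 252 + (12) = 264

Answer: 264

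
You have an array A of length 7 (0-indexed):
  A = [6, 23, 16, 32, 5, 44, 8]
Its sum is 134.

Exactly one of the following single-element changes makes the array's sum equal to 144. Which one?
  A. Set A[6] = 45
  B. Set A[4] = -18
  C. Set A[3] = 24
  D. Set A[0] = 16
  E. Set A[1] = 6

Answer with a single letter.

Answer: D

Derivation:
Option A: A[6] 8->45, delta=37, new_sum=134+(37)=171
Option B: A[4] 5->-18, delta=-23, new_sum=134+(-23)=111
Option C: A[3] 32->24, delta=-8, new_sum=134+(-8)=126
Option D: A[0] 6->16, delta=10, new_sum=134+(10)=144 <-- matches target
Option E: A[1] 23->6, delta=-17, new_sum=134+(-17)=117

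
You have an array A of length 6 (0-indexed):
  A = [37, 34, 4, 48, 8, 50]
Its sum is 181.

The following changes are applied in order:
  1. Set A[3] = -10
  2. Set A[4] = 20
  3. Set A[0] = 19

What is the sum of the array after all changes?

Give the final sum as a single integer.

Answer: 117

Derivation:
Initial sum: 181
Change 1: A[3] 48 -> -10, delta = -58, sum = 123
Change 2: A[4] 8 -> 20, delta = 12, sum = 135
Change 3: A[0] 37 -> 19, delta = -18, sum = 117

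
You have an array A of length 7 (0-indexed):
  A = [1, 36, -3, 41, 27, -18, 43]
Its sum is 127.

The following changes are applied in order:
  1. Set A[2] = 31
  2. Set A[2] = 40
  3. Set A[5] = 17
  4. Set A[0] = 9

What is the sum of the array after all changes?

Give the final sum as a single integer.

Answer: 213

Derivation:
Initial sum: 127
Change 1: A[2] -3 -> 31, delta = 34, sum = 161
Change 2: A[2] 31 -> 40, delta = 9, sum = 170
Change 3: A[5] -18 -> 17, delta = 35, sum = 205
Change 4: A[0] 1 -> 9, delta = 8, sum = 213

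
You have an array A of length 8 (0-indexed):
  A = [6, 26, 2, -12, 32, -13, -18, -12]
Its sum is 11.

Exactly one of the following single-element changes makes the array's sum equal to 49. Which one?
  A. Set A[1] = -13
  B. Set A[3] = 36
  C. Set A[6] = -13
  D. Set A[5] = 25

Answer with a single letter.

Answer: D

Derivation:
Option A: A[1] 26->-13, delta=-39, new_sum=11+(-39)=-28
Option B: A[3] -12->36, delta=48, new_sum=11+(48)=59
Option C: A[6] -18->-13, delta=5, new_sum=11+(5)=16
Option D: A[5] -13->25, delta=38, new_sum=11+(38)=49 <-- matches target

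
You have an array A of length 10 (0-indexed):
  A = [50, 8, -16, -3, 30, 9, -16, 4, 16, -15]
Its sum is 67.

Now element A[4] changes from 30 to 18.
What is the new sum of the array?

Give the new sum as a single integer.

Old value at index 4: 30
New value at index 4: 18
Delta = 18 - 30 = -12
New sum = old_sum + delta = 67 + (-12) = 55

Answer: 55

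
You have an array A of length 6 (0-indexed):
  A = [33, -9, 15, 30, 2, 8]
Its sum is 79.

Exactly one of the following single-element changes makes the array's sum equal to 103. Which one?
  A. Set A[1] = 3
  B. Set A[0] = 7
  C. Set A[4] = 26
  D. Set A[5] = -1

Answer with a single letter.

Option A: A[1] -9->3, delta=12, new_sum=79+(12)=91
Option B: A[0] 33->7, delta=-26, new_sum=79+(-26)=53
Option C: A[4] 2->26, delta=24, new_sum=79+(24)=103 <-- matches target
Option D: A[5] 8->-1, delta=-9, new_sum=79+(-9)=70

Answer: C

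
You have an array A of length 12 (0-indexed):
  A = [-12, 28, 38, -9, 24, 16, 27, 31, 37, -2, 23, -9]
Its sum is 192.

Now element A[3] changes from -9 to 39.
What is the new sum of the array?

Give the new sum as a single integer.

Old value at index 3: -9
New value at index 3: 39
Delta = 39 - -9 = 48
New sum = old_sum + delta = 192 + (48) = 240

Answer: 240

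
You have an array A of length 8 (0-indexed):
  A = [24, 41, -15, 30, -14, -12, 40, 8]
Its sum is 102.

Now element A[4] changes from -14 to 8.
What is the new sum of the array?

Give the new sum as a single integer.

Answer: 124

Derivation:
Old value at index 4: -14
New value at index 4: 8
Delta = 8 - -14 = 22
New sum = old_sum + delta = 102 + (22) = 124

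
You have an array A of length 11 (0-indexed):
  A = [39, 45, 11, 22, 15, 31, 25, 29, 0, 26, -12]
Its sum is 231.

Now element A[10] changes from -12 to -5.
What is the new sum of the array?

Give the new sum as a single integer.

Answer: 238

Derivation:
Old value at index 10: -12
New value at index 10: -5
Delta = -5 - -12 = 7
New sum = old_sum + delta = 231 + (7) = 238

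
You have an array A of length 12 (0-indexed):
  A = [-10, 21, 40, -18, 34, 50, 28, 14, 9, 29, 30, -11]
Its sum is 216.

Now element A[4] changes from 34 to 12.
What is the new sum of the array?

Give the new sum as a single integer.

Old value at index 4: 34
New value at index 4: 12
Delta = 12 - 34 = -22
New sum = old_sum + delta = 216 + (-22) = 194

Answer: 194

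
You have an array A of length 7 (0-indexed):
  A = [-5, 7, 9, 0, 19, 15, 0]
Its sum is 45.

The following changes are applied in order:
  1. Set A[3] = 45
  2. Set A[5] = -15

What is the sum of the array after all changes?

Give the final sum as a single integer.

Answer: 60

Derivation:
Initial sum: 45
Change 1: A[3] 0 -> 45, delta = 45, sum = 90
Change 2: A[5] 15 -> -15, delta = -30, sum = 60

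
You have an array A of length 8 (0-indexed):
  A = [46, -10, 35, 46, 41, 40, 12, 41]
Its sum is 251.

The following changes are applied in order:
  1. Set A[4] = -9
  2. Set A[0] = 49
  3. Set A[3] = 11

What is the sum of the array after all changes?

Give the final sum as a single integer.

Initial sum: 251
Change 1: A[4] 41 -> -9, delta = -50, sum = 201
Change 2: A[0] 46 -> 49, delta = 3, sum = 204
Change 3: A[3] 46 -> 11, delta = -35, sum = 169

Answer: 169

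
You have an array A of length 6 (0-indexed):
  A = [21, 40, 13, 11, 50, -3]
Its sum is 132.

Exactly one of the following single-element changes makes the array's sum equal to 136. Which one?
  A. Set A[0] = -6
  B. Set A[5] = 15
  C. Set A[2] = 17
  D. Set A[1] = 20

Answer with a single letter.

Option A: A[0] 21->-6, delta=-27, new_sum=132+(-27)=105
Option B: A[5] -3->15, delta=18, new_sum=132+(18)=150
Option C: A[2] 13->17, delta=4, new_sum=132+(4)=136 <-- matches target
Option D: A[1] 40->20, delta=-20, new_sum=132+(-20)=112

Answer: C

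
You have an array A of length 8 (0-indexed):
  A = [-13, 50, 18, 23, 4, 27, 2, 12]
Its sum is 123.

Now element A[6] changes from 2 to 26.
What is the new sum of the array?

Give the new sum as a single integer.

Old value at index 6: 2
New value at index 6: 26
Delta = 26 - 2 = 24
New sum = old_sum + delta = 123 + (24) = 147

Answer: 147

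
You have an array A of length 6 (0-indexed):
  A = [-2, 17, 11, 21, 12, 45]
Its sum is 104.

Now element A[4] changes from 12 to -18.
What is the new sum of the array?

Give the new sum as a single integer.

Answer: 74

Derivation:
Old value at index 4: 12
New value at index 4: -18
Delta = -18 - 12 = -30
New sum = old_sum + delta = 104 + (-30) = 74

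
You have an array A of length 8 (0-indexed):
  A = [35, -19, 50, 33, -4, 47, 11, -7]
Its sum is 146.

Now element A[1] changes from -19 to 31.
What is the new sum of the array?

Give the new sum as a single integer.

Old value at index 1: -19
New value at index 1: 31
Delta = 31 - -19 = 50
New sum = old_sum + delta = 146 + (50) = 196

Answer: 196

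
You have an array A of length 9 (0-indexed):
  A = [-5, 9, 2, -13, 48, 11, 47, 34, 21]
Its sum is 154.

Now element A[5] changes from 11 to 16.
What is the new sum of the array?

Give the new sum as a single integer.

Answer: 159

Derivation:
Old value at index 5: 11
New value at index 5: 16
Delta = 16 - 11 = 5
New sum = old_sum + delta = 154 + (5) = 159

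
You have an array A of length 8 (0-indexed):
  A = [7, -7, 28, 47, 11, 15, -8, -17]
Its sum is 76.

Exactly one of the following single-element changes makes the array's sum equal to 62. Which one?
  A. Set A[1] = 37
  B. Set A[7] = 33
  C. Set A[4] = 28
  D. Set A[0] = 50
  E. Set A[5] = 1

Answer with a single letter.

Option A: A[1] -7->37, delta=44, new_sum=76+(44)=120
Option B: A[7] -17->33, delta=50, new_sum=76+(50)=126
Option C: A[4] 11->28, delta=17, new_sum=76+(17)=93
Option D: A[0] 7->50, delta=43, new_sum=76+(43)=119
Option E: A[5] 15->1, delta=-14, new_sum=76+(-14)=62 <-- matches target

Answer: E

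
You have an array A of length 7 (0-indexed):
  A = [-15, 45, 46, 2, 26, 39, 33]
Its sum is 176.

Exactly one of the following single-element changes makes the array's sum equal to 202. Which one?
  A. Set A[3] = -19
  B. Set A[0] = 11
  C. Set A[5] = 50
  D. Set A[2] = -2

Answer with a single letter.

Option A: A[3] 2->-19, delta=-21, new_sum=176+(-21)=155
Option B: A[0] -15->11, delta=26, new_sum=176+(26)=202 <-- matches target
Option C: A[5] 39->50, delta=11, new_sum=176+(11)=187
Option D: A[2] 46->-2, delta=-48, new_sum=176+(-48)=128

Answer: B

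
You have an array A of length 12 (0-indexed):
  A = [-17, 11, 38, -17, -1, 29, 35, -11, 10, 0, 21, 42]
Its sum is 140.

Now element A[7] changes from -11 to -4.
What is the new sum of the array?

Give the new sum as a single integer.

Answer: 147

Derivation:
Old value at index 7: -11
New value at index 7: -4
Delta = -4 - -11 = 7
New sum = old_sum + delta = 140 + (7) = 147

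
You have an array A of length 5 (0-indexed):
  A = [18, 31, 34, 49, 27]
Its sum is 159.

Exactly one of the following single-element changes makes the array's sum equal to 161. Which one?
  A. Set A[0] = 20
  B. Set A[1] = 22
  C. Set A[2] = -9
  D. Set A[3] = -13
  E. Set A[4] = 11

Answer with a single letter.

Option A: A[0] 18->20, delta=2, new_sum=159+(2)=161 <-- matches target
Option B: A[1] 31->22, delta=-9, new_sum=159+(-9)=150
Option C: A[2] 34->-9, delta=-43, new_sum=159+(-43)=116
Option D: A[3] 49->-13, delta=-62, new_sum=159+(-62)=97
Option E: A[4] 27->11, delta=-16, new_sum=159+(-16)=143

Answer: A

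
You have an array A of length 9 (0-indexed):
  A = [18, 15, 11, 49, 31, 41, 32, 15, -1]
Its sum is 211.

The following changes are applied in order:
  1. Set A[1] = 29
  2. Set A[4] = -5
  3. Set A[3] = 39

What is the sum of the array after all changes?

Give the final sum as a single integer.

Initial sum: 211
Change 1: A[1] 15 -> 29, delta = 14, sum = 225
Change 2: A[4] 31 -> -5, delta = -36, sum = 189
Change 3: A[3] 49 -> 39, delta = -10, sum = 179

Answer: 179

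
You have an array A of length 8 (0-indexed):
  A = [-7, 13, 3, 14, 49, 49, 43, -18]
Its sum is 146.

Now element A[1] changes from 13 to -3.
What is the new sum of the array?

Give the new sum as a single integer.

Old value at index 1: 13
New value at index 1: -3
Delta = -3 - 13 = -16
New sum = old_sum + delta = 146 + (-16) = 130

Answer: 130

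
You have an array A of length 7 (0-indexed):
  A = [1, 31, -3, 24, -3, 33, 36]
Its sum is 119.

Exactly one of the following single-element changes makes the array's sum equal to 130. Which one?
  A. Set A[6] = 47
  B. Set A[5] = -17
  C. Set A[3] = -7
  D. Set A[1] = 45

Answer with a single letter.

Option A: A[6] 36->47, delta=11, new_sum=119+(11)=130 <-- matches target
Option B: A[5] 33->-17, delta=-50, new_sum=119+(-50)=69
Option C: A[3] 24->-7, delta=-31, new_sum=119+(-31)=88
Option D: A[1] 31->45, delta=14, new_sum=119+(14)=133

Answer: A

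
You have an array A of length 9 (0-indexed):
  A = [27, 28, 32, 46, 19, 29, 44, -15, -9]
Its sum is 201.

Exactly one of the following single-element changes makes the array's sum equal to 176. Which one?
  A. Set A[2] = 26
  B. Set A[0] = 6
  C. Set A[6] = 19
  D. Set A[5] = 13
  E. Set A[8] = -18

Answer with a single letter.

Option A: A[2] 32->26, delta=-6, new_sum=201+(-6)=195
Option B: A[0] 27->6, delta=-21, new_sum=201+(-21)=180
Option C: A[6] 44->19, delta=-25, new_sum=201+(-25)=176 <-- matches target
Option D: A[5] 29->13, delta=-16, new_sum=201+(-16)=185
Option E: A[8] -9->-18, delta=-9, new_sum=201+(-9)=192

Answer: C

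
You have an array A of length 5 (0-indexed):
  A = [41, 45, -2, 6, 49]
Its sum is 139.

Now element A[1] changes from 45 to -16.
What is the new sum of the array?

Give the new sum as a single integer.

Answer: 78

Derivation:
Old value at index 1: 45
New value at index 1: -16
Delta = -16 - 45 = -61
New sum = old_sum + delta = 139 + (-61) = 78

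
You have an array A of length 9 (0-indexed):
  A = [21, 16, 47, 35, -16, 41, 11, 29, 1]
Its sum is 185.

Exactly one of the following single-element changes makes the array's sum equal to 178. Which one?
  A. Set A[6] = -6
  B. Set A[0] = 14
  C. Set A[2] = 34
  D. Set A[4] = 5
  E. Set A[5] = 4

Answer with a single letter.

Answer: B

Derivation:
Option A: A[6] 11->-6, delta=-17, new_sum=185+(-17)=168
Option B: A[0] 21->14, delta=-7, new_sum=185+(-7)=178 <-- matches target
Option C: A[2] 47->34, delta=-13, new_sum=185+(-13)=172
Option D: A[4] -16->5, delta=21, new_sum=185+(21)=206
Option E: A[5] 41->4, delta=-37, new_sum=185+(-37)=148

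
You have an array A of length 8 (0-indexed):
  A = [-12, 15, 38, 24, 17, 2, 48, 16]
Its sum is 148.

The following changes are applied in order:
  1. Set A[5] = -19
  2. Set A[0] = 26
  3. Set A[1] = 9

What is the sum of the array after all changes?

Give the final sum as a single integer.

Answer: 159

Derivation:
Initial sum: 148
Change 1: A[5] 2 -> -19, delta = -21, sum = 127
Change 2: A[0] -12 -> 26, delta = 38, sum = 165
Change 3: A[1] 15 -> 9, delta = -6, sum = 159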